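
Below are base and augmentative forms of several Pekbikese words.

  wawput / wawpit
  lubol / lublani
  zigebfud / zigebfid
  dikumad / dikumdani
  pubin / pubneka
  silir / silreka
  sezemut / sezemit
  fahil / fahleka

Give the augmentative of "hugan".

hugnani

"hugan" has last vowel 'a'. The one such stem in the data (dikumad → dikumdani) deletes the last vowel and adds -ani (as does lubol), so the same rule applies.
So hugan → hugnani.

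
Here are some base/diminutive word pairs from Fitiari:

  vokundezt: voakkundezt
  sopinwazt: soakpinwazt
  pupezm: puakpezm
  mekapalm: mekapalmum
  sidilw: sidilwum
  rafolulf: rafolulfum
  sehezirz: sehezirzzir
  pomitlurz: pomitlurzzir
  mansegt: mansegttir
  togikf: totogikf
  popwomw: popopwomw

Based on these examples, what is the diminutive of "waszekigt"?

waszekigttir

pupezm and mekapalm both end in -m yet inflect differently (puakpezm, mekapalmum), so the final letter is not what conditions the rule; the second-to-last letter is.
"waszekigt" has second-to-last letter 'g'. The one such stem in the data (mansegt → mansegttir) doubles the final consonant and adds -ir (as do sehezirz, pomitlurz), so the same rule applies.
So waszekigt → waszekigttir.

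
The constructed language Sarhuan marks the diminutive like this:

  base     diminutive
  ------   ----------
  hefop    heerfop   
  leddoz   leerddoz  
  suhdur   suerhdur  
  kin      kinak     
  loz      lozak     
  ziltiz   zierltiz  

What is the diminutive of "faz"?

"faz" has 1 vowel. The stems with 1 vowel (kin → kinak, loz → lozak) add -ak.
The other pattern: stems with 2 vowels insert -er- after the first vowel.
So faz → fazak.

fazak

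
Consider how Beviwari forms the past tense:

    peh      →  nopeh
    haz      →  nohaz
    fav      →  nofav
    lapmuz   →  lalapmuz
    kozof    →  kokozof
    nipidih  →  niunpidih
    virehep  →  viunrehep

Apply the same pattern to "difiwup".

"difiwup" has 3 vowels. The stems with 3 vowels (nipidih → niunpidih, virehep → viunrehep) insert -un- after the first vowel.
The other patterns: stems with 1 vowel add the prefix no-; stems with 2 vowels repeat the first consonant+vowel as a prefix.
So difiwup → diunfiwup.

diunfiwup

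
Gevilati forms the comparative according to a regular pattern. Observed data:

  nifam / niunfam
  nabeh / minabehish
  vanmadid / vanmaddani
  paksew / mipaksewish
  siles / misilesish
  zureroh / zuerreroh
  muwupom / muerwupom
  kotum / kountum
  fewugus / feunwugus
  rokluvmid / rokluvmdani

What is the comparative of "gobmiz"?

siles and fewugus both end in -s yet inflect differently (misilesish, feunwugus), so the final letter is not what conditions the rule; the last vowel is.
"gobmiz" has last vowel 'i'. The stems whose last vowel is 'i' (rokluvmid → rokluvmdani, vanmadid → vanmaddani) delete the last vowel and add -ani.
The other patterns: stems whose last vowel is 'e' add mi- … -ish around the stem; stems whose last vowel is 'a' or 'u' insert -un- after the first vowel; stems whose last vowel is 'o' insert -er- after the first vowel.
So gobmiz → gobmzani.

gobmzani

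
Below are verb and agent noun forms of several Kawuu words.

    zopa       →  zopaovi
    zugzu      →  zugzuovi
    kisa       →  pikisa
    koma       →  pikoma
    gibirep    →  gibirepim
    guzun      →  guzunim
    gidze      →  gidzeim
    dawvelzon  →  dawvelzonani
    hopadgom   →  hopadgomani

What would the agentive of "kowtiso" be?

pikowtiso

"kowtiso" begins with k-. The stems beginning with k- (kisa → pikisa, koma → pikoma) add the prefix pi-.
So kowtiso → pikowtiso.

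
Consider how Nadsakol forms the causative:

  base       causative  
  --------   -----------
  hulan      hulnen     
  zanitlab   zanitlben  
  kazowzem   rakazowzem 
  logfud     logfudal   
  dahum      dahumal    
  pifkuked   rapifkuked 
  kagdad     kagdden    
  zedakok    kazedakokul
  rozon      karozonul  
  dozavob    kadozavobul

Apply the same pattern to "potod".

pifkuked and kagdad both end in -d yet inflect differently (rapifkuked, kagdden), so the final letter is not what conditions the rule; the last vowel is.
"potod" has last vowel 'o'. The stems whose last vowel is 'o' (dozavob → kadozavobul, rozon → karozonul, zedakok → kazedakokul) add ka- … -ul around the stem.
So potod → kapotodul.

kapotodul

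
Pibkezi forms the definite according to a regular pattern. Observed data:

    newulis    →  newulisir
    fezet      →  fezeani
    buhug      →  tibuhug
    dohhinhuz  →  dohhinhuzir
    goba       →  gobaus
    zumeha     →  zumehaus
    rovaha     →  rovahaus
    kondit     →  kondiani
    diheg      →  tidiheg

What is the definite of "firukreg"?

fezet and diheg both have last vowel 'e' yet inflect differently (fezeani, tidiheg), so the last vowel is not what conditions the rule; the final letter is.
"firukreg" ends in -g. The stems ending in -g (diheg → tidiheg, buhug → tibuhug) add the prefix ti-.
The other patterns: stems ending in -t drop the final letter and add -ani; stems ending in -a add -us; stems ending in -s or -z add -ir.
So firukreg → tifirukreg.

tifirukreg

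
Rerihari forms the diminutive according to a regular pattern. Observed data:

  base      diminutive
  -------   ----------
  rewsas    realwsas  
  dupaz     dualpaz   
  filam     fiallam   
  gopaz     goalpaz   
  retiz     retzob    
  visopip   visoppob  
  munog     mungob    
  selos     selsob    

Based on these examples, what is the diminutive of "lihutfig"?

"lihutfig" has last vowel 'i'. The stems whose last vowel is 'i' (retiz → retzob, visopip → visoppob) delete the last vowel and add -ob.
The other pattern: stems whose last vowel is 'a' insert -al- after the first vowel.
So lihutfig → lihutfgob.

lihutfgob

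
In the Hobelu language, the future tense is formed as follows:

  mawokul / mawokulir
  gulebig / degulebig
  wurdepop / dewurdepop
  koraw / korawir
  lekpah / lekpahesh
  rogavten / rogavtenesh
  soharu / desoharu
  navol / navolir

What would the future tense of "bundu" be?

koraw and lekpah both have last vowel 'a' yet inflect differently (korawir, lekpahesh), so the last vowel is not what conditions the rule; the final letter is.
"bundu" ends in -u. The one such stem in the data (soharu → desoharu) adds the prefix de-, so the same rule applies.
So bundu → debundu.

debundu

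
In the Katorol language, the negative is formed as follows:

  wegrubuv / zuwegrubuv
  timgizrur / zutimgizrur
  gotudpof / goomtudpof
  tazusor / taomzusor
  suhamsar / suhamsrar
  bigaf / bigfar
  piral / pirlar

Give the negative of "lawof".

timgizrur and tazusor both end in -r yet inflect differently (zutimgizrur, taomzusor), so the final letter is not what conditions the rule; the last vowel is.
"lawof" has last vowel 'o'. The stems whose last vowel is 'o' (gotudpof → goomtudpof, tazusor → taomzusor) insert -om- after the first vowel.
So lawof → laomwof.

laomwof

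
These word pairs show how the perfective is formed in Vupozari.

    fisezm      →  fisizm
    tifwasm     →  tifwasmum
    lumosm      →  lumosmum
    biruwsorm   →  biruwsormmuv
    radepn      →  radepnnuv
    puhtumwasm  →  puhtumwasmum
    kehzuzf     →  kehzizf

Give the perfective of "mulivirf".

mulivirffuv

lumosm and biruwsorm both end in -m yet inflect differently (lumosmum, biruwsormmuv), so the final letter is not what conditions the rule; the second-to-last letter is.
"mulivirf" has second-to-last letter 'r'. The one such stem in the data (biruwsorm → biruwsormmuv) doubles the final consonant and adds -uv (as does radepn), so the same rule applies.
So mulivirf → mulivirffuv.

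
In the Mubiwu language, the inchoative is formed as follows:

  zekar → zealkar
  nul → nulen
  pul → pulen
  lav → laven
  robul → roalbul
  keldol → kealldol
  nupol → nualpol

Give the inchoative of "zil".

nupol and pul both end in -l yet inflect differently (nualpol, pulen), so the final letter is not what conditions the rule; the number of vowels is.
"zil" has 1 vowel. The stems with 1 vowel (pul → pulen, nul → nulen, lav → laven) add -en.
The other pattern: stems with 2 vowels insert -al- after the first vowel.
So zil → zilen.

zilen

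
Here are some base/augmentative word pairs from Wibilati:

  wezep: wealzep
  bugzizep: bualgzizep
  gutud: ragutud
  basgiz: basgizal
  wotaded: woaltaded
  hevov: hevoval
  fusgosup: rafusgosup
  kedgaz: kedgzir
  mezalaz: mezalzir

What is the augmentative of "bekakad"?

wotaded and gutud both end in -d yet inflect differently (woaltaded, ragutud), so the final letter is not what conditions the rule; the last vowel is.
"bekakad" has last vowel 'a'. The stems whose last vowel is 'a' (kedgaz → kedgzir, mezalaz → mezalzir) delete the last vowel and add -ir.
The other patterns: stems whose last vowel is 'e' insert -al- after the first vowel; stems whose last vowel is 'u' add the prefix ra-; stems whose last vowel is 'i' or 'o' add -al.
So bekakad → bekakdir.

bekakdir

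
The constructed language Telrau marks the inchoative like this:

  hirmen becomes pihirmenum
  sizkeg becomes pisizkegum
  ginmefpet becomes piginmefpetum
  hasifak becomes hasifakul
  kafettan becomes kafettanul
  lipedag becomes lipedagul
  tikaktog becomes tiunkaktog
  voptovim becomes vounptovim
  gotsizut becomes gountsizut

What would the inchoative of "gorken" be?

pigorkenum

hirmen and kafettan both end in -n yet inflect differently (pihirmenum, kafettanul), so the final letter is not what conditions the rule; the last vowel is.
"gorken" has last vowel 'e'. The stems whose last vowel is 'e' (hirmen → pihirmenum, sizkeg → pisizkegum, ginmefpet → piginmefpetum) add pi- … -um around the stem.
So gorken → pigorkenum.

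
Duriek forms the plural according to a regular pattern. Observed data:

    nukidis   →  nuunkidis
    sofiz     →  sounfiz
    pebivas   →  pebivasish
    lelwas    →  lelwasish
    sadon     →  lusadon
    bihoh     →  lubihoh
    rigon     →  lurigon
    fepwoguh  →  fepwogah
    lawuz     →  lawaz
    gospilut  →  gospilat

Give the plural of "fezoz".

nukidis and pebivas both end in -s yet inflect differently (nuunkidis, pebivasish), so the final letter is not what conditions the rule; the last vowel is.
"fezoz" has last vowel 'o'. The stems whose last vowel is 'o' (sadon → lusadon, bihoh → lubihoh, rigon → lurigon) add the prefix lu-.
So fezoz → lufezoz.

lufezoz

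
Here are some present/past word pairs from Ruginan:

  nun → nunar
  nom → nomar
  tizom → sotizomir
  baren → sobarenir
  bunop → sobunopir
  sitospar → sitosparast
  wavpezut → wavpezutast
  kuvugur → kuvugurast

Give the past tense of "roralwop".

roralwopast

nom and tizom both end in -m yet inflect differently (nomar, sotizomir), so the final letter is not what conditions the rule; the number of vowels is.
"roralwop" has 3 vowels. The stems with 3 vowels (sitospar → sitosparast, wavpezut → wavpezutast, kuvugur → kuvugurast) add -ast.
The other patterns: stems with 1 vowel add -ar; stems with 2 vowels add so- … -ir around the stem.
So roralwop → roralwopast.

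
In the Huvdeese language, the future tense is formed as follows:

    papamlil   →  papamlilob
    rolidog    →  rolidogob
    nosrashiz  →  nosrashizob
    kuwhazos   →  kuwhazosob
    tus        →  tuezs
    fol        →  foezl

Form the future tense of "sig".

siezg

"sig" has 1 vowel. The stems with 1 vowel (tus → tuezs, fol → foezl) insert -ez- after the first vowel.
The other pattern: stems with 3 vowels add -ob.
So sig → siezg.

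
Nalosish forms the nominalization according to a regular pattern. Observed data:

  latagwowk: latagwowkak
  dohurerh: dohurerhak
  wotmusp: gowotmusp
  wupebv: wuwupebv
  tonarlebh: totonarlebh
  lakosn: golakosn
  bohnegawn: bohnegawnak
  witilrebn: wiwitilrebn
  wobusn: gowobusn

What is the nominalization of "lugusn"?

witilrebn and lakosn both end in -n yet inflect differently (wiwitilrebn, golakosn), so the final letter is not what conditions the rule; the second-to-last letter is.
"lugusn" has second-to-last letter 's'. The stems whose second-to-last letter is 's' (lakosn → golakosn, wobusn → gowobusn, wotmusp → gowotmusp) add the prefix go-.
The other patterns: stems whose second-to-last letter is 'b' repeat the first consonant+vowel as a prefix; stems whose second-to-last letter is 'r' or 'w' add -ak.
So lugusn → golugusn.

golugusn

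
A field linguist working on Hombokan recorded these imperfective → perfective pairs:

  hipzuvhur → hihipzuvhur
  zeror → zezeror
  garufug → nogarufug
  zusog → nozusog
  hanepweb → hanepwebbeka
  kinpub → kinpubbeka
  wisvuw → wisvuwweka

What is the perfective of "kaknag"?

nokaknag

hipzuvhur and garufug both have last vowel 'u' yet inflect differently (hihipzuvhur, nogarufug), so the last vowel is not what conditions the rule; the final letter is.
"kaknag" ends in -g. The stems ending in -g (garufug → nogarufug, zusog → nozusog) add the prefix no-.
So kaknag → nokaknag.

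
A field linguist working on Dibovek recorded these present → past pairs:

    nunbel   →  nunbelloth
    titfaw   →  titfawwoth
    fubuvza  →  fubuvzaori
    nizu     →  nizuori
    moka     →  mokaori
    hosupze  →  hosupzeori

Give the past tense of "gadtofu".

gadtofuori

titfaw and fubuvza both have last vowel 'a' yet inflect differently (titfawwoth, fubuvzaori), so the last vowel is not what conditions the rule; whether the stem ends in a vowel or a consonant is.
"gadtofu" ends in a vowel. The stems ending in a vowel (fubuvza → fubuvzaori, nizu → nizuori, moka → mokaori) add -ori.
So gadtofu → gadtofuori.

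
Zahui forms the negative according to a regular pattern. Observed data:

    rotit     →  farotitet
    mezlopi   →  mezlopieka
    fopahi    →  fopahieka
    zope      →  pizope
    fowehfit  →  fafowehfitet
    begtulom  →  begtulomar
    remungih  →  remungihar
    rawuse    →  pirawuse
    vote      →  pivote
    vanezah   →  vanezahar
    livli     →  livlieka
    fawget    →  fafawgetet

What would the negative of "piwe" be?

pipiwe

zope and fawget both have last vowel 'e' yet inflect differently (pizope, fafawgetet), so the last vowel is not what conditions the rule; the final letter is.
"piwe" ends in -e. The stems ending in -e (zope → pizope, rawuse → pirawuse, vote → pivote) add the prefix pi-.
The other patterns: stems ending in -t add fa- … -et around the stem; stems ending in -i add -eka; stems ending in -h or -m add -ar.
So piwe → pipiwe.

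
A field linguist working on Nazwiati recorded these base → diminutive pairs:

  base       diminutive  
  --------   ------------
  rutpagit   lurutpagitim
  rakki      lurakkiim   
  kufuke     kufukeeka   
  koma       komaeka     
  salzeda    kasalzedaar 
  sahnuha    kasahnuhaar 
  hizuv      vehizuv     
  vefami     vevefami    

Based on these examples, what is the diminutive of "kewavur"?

koma and salzeda both end in -a yet inflect differently (komaeka, kasalzedaar), so the final letter is not what conditions the rule; the first letter is.
"kewavur" begins with k-. The stems beginning with k- (kufuke → kufukeeka, koma → komaeka) add -eka.
So kewavur → kewavureka.

kewavureka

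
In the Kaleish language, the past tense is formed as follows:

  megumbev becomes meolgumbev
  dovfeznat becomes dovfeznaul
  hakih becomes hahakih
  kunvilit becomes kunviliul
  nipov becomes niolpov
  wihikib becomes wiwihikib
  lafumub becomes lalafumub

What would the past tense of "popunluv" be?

kunvilit and wihikib both have last vowel 'i' yet inflect differently (kunviliul, wiwihikib), so the last vowel is not what conditions the rule; the final letter is.
"popunluv" ends in -v. The stems ending in -v (megumbev → meolgumbev, nipov → niolpov) insert -ol- after the first vowel.
So popunluv → poolpunluv.

poolpunluv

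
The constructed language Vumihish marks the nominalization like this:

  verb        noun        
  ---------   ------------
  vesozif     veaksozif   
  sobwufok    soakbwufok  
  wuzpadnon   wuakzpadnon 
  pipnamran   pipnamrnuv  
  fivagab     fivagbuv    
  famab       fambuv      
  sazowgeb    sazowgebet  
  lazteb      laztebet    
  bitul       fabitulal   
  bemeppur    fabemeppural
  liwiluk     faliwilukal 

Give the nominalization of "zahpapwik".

zaakhpapwik

wuzpadnon and pipnamran both end in -n yet inflect differently (wuakzpadnon, pipnamrnuv), so the final letter is not what conditions the rule; the last vowel is.
"zahpapwik" has last vowel 'i'. The one such stem in the data (vesozif → veaksozif) inserts -ak- after the first vowel (as do sobwufok, wuzpadnon), so the same rule applies.
The other patterns: stems whose last vowel is 'a' delete the last vowel and add -uv; stems whose last vowel is 'e' add -et; stems whose last vowel is 'u' add fa- … -al around the stem.
So zahpapwik → zaakhpapwik.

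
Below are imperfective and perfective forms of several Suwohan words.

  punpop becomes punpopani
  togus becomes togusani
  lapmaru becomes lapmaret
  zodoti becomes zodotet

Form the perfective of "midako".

midaket

togus and lapmaru both have last vowel 'u' yet inflect differently (togusani, lapmaret), so the last vowel is not what conditions the rule; whether the stem ends in a vowel or a consonant is.
"midako" ends in a vowel. The stems ending in a vowel (lapmaru → lapmaret, zodoti → zodotet) drop the final letter and add -et.
The other pattern: stems ending in a consonant add -ani.
So midako → midaket.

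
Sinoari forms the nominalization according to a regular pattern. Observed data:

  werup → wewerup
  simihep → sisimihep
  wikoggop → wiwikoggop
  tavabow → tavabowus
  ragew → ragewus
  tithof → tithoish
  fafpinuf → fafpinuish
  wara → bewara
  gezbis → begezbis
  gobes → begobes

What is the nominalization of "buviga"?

bebuviga

"buviga" ends in -a. The one such stem in the data (wara → bewara) adds the prefix be-, so the same rule applies.
The other patterns: stems ending in -p repeat the first consonant+vowel as a prefix; stems ending in -w add -us; stems ending in -f drop the final letter and add -ish.
So buviga → bebuviga.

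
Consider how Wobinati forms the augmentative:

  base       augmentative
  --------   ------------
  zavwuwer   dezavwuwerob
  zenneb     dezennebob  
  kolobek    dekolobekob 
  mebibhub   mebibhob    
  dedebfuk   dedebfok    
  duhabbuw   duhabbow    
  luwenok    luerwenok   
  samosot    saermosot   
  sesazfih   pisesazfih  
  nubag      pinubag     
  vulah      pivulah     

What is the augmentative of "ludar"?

zenneb and mebibhub both end in -b yet inflect differently (dezennebob, mebibhob), so the final letter is not what conditions the rule; the last vowel is.
"ludar" has last vowel 'a'. The stems whose last vowel is 'a' (nubag → pinubag, vulah → pivulah) add the prefix pi-.
The other patterns: stems whose last vowel is 'e' add de- … -ob around the stem; stems whose last vowel is 'u' change the last vowel to 'o'; stems whose last vowel is 'o' insert -er- after the first vowel.
So ludar → piludar.

piludar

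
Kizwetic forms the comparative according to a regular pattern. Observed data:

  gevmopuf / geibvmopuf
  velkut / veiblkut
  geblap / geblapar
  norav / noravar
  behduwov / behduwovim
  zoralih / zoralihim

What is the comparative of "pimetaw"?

norav and behduwov both end in -v yet inflect differently (noravar, behduwovim), so the final letter is not what conditions the rule; the last vowel is.
"pimetaw" has last vowel 'a'. The stems whose last vowel is 'a' (geblap → geblapar, norav → noravar) add -ar.
The other patterns: stems whose last vowel is 'u' insert -ib- after the first vowel; stems whose last vowel is 'i' or 'o' add -im.
So pimetaw → pimetawar.

pimetawar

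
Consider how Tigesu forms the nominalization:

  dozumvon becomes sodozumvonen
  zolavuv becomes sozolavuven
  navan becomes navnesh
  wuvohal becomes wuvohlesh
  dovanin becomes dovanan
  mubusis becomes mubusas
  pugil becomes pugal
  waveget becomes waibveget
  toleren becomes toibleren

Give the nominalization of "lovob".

solovoben

"lovob" has last vowel 'o'. The one such stem in the data (dozumvon → sodozumvonen) adds so- … -en around the stem, so the same rule applies.
The other patterns: stems whose last vowel is 'a' delete the last vowel and add -esh; stems whose last vowel is 'i' change the last vowel to 'a'; stems whose last vowel is 'e' insert -ib- after the first vowel.
So lovob → solovoben.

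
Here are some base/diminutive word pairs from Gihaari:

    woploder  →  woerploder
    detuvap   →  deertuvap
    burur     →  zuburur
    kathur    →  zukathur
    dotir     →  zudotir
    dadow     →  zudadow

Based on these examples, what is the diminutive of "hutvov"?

"hutvov" has 2 vowels. The stems with 2 vowels (kathur → zukathur, dotir → zudotir, dadow → zudadow) add the prefix zu-.
So hutvov → zuhutvov.

zuhutvov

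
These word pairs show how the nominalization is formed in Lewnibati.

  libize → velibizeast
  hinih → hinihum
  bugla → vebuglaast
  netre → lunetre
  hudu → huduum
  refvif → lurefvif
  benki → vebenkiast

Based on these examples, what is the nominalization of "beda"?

vebedaast

netre and libize both end in -e yet inflect differently (lunetre, velibizeast), so the final letter is not what conditions the rule; the first letter is.
"beda" begins with b-. The stems beginning with b- (bugla → vebuglaast, benki → vebenkiast) add ve- … -ast around the stem.
The other patterns: stems beginning with h- add -um; stems beginning with n- or r- add the prefix lu-.
So beda → vebedaast.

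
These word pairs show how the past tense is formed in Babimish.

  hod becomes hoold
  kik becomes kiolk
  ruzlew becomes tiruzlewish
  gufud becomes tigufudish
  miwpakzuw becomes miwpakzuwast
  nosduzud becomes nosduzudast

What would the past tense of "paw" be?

paolw

hod and gufud both end in -d yet inflect differently (hoold, tigufudish), so the final letter is not what conditions the rule; the number of vowels is.
"paw" has 1 vowel. The stems with 1 vowel (hod → hoold, kik → kiolk) insert -ol- after the first vowel.
The other patterns: stems with 2 vowels add ti- … -ish around the stem; stems with 3 vowels add -ast.
So paw → paolw.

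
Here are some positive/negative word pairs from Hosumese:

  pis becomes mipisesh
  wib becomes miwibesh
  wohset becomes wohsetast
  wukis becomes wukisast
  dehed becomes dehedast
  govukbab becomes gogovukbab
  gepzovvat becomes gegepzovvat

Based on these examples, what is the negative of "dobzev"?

"dobzev" has 2 vowels. The stems with 2 vowels (wohset → wohsetast, wukis → wukisast, dehed → dehedast) add -ast.
So dobzev → dobzevast.

dobzevast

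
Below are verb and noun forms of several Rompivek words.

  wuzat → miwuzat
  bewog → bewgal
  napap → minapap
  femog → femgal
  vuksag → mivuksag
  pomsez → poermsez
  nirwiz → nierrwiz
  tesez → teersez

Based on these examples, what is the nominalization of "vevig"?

veervig

"vevig" has last vowel 'i'. The one such stem in the data (nirwiz → nierrwiz) inserts -er- after the first vowel (as do tesez, pomsez), so the same rule applies.
The other patterns: stems whose last vowel is 'o' delete the last vowel and add -al; stems whose last vowel is 'a' add the prefix mi-.
So vevig → veervig.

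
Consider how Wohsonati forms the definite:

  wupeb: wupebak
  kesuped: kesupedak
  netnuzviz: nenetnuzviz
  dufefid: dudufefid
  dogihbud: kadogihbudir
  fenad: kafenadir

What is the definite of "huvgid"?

huhuvgid

"huvgid" has last vowel 'i'. The stems whose last vowel is 'i' (netnuzviz → nenetnuzviz, dufefid → dudufefid) repeat the first consonant+vowel as a prefix.
The other patterns: stems whose last vowel is 'e' add -ak; stems whose last vowel is 'a' or 'u' add ka- … -ir around the stem.
So huvgid → huhuvgid.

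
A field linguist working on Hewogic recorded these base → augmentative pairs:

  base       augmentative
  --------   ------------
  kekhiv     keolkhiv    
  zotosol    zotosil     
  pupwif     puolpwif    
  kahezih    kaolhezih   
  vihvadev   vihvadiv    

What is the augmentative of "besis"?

kekhiv and vihvadev both end in -v yet inflect differently (keolkhiv, vihvadiv), so the final letter is not what conditions the rule; the last vowel is.
"besis" has last vowel 'i'. The stems whose last vowel is 'i' (pupwif → puolpwif, kahezih → kaolhezih, kekhiv → keolkhiv) insert -ol- after the first vowel.
The other pattern: stems whose last vowel is 'e' or 'o' change the last vowel to 'i'.
So besis → beolsis.

beolsis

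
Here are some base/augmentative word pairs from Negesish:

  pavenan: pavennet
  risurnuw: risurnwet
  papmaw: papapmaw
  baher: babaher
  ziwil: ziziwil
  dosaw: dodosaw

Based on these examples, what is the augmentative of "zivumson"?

"zivumson" has 3 vowels. The stems with 3 vowels (pavenan → pavennet, risurnuw → risurnwet) delete the last vowel and add -et.
So zivumson → zivumsnet.

zivumsnet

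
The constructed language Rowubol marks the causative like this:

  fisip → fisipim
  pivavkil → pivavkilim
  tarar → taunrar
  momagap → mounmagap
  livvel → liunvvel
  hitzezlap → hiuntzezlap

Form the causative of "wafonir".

fisip and momagap both end in -p yet inflect differently (fisipim, mounmagap), so the final letter is not what conditions the rule; the last vowel is.
"wafonir" has last vowel 'i'. The stems whose last vowel is 'i' (fisip → fisipim, pivavkil → pivavkilim) add -im.
The other pattern: stems whose last vowel is 'a' or 'e' insert -un- after the first vowel.
So wafonir → wafonirim.

wafonirim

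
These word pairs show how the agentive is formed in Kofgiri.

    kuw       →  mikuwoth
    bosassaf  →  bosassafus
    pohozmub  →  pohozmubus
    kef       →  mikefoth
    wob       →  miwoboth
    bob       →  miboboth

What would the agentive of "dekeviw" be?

dekeviwus

"dekeviw" has 3 vowels. The stems with 3 vowels (bosassaf → bosassafus, pohozmub → pohozmubus) add -us.
So dekeviw → dekeviwus.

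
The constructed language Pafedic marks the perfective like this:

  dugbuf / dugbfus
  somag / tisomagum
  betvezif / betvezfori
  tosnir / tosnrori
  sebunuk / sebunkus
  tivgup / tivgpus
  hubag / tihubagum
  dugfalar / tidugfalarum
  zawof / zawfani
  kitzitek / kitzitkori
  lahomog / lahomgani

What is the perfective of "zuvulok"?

zawof and dugbuf both end in -f yet inflect differently (zawfani, dugbfus), so the final letter is not what conditions the rule; the last vowel is.
"zuvulok" has last vowel 'o'. The stems whose last vowel is 'o' (lahomog → lahomgani, zawof → zawfani) delete the last vowel and add -ani.
So zuvulok → zuvulkani.

zuvulkani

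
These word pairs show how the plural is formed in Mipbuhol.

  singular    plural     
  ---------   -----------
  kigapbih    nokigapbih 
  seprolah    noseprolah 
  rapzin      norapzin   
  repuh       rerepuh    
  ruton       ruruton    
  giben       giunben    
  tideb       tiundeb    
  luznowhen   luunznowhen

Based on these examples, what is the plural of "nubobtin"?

kigapbih and repuh both end in -h yet inflect differently (nokigapbih, rerepuh), so the final letter is not what conditions the rule; the last vowel is.
"nubobtin" has last vowel 'i'. The stems whose last vowel is 'i' (kigapbih → nokigapbih, rapzin → norapzin) add the prefix no-.
So nubobtin → nonubobtin.

nonubobtin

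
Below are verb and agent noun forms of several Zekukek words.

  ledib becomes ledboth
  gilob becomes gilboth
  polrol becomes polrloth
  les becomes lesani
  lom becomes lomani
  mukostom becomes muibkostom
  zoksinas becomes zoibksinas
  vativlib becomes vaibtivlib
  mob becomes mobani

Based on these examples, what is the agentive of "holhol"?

holhloth

"holhol" has 2 vowels. The stems with 2 vowels (polrol → polrloth, ledib → ledboth, gilob → gilboth) delete the last vowel and add -oth.
The other patterns: stems with 1 vowel add -ani; stems with 3 vowels insert -ib- after the first vowel.
So holhol → holhloth.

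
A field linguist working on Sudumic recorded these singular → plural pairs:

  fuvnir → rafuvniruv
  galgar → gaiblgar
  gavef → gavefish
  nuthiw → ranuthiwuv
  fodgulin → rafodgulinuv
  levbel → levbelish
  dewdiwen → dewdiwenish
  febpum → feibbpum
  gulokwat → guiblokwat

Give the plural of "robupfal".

roibbupfal

"robupfal" has last vowel 'a'. The stems whose last vowel is 'a' (galgar → gaiblgar, gulokwat → guiblokwat) insert -ib- after the first vowel.
The other patterns: stems whose last vowel is 'i' add ra- … -uv around the stem; stems whose last vowel is 'e' add -ish.
So robupfal → roibbupfal.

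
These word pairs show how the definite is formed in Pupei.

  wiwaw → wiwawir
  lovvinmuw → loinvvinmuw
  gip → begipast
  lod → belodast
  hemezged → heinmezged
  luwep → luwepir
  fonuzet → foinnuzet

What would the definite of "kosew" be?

kosewir

gip and luwep both end in -p yet inflect differently (begipast, luwepir), so the final letter is not what conditions the rule; the number of vowels is.
"kosew" has 2 vowels. The stems with 2 vowels (luwep → luwepir, wiwaw → wiwawir) add -ir.
So kosew → kosewir.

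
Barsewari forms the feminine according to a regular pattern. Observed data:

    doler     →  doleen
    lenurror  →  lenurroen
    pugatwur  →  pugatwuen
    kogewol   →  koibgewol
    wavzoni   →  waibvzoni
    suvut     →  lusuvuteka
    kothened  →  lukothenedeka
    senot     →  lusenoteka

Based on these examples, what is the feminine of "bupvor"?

bupvoen

lenurror and kogewol both have last vowel 'o' yet inflect differently (lenurroen, koibgewol), so the last vowel is not what conditions the rule; the final letter is.
"bupvor" ends in -r. The stems ending in -r (doler → doleen, lenurror → lenurroen, pugatwur → pugatwuen) drop the final letter and add -en.
So bupvor → bupvoen.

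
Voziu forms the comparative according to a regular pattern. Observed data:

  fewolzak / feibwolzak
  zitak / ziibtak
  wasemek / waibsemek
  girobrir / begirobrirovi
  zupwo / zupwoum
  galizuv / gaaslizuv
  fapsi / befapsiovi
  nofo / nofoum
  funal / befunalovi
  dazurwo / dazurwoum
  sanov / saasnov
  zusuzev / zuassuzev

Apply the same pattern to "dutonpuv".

wasemek and zusuzev both have last vowel 'e' yet inflect differently (waibsemek, zuassuzev), so the last vowel is not what conditions the rule; the final letter is.
"dutonpuv" ends in -v. The stems ending in -v (sanov → saasnov, zusuzev → zuassuzev, galizuv → gaaslizuv) insert -as- after the first vowel.
The other patterns: stems ending in -k insert -ib- after the first vowel; stems ending in -o add -um; stems ending in -i, -l or -r add be- … -ovi around the stem.
So dutonpuv → duastonpuv.

duastonpuv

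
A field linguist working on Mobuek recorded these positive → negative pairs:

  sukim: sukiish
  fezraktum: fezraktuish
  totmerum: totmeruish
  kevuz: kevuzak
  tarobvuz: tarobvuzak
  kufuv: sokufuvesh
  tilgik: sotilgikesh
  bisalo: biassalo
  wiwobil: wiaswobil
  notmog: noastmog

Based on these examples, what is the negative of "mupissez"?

fezraktum and kevuz both have last vowel 'u' yet inflect differently (fezraktuish, kevuzak), so the last vowel is not what conditions the rule; the final letter is.
"mupissez" ends in -z. The stems ending in -z (kevuz → kevuzak, tarobvuz → tarobvuzak) add -ak.
So mupissez → mupissezak.

mupissezak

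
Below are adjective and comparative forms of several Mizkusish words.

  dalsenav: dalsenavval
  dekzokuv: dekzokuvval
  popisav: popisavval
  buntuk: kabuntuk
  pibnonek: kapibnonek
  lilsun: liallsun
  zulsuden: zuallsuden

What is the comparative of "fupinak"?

"fupinak" ends in -k. The stems ending in -k (buntuk → kabuntuk, pibnonek → kapibnonek) add the prefix ka-.
The other patterns: stems ending in -v double the final consonant and add -al; stems ending in -n insert -al- after the first vowel.
So fupinak → kafupinak.

kafupinak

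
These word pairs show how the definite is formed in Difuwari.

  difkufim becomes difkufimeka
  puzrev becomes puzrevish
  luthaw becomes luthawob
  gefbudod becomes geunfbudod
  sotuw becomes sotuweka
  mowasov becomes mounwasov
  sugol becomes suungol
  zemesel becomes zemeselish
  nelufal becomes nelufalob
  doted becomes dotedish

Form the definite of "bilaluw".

zemesel and nelufal both end in -l yet inflect differently (zemeselish, nelufalob), so the final letter is not what conditions the rule; the last vowel is.
"bilaluw" has last vowel 'u'. The one such stem in the data (sotuw → sotuweka) adds -eka, so the same rule applies.
The other patterns: stems whose last vowel is 'e' add -ish; stems whose last vowel is 'a' add -ob; stems whose last vowel is 'o' insert -un- after the first vowel.
So bilaluw → bilaluweka.

bilaluweka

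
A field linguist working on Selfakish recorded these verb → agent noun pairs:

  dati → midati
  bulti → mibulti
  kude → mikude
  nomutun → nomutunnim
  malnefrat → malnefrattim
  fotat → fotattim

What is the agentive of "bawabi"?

dati and fotat both have 2 vowels yet inflect differently (midati, fotattim), so the number of vowels is not what conditions the rule; whether the stem ends in a vowel or a consonant is.
"bawabi" ends in a vowel. The stems ending in a vowel (dati → midati, bulti → mibulti, kude → mikude) add the prefix mi-.
So bawabi → mibawabi.

mibawabi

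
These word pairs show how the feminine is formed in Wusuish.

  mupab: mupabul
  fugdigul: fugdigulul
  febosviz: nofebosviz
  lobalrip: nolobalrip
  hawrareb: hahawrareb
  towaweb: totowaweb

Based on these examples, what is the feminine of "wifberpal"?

mupab and hawrareb both end in -b yet inflect differently (mupabul, hahawrareb), so the final letter is not what conditions the rule; the last vowel is.
"wifberpal" has last vowel 'a'. The one such stem in the data (mupab → mupabul) adds -ul, so the same rule applies.
So wifberpal → wifberpalul.

wifberpalul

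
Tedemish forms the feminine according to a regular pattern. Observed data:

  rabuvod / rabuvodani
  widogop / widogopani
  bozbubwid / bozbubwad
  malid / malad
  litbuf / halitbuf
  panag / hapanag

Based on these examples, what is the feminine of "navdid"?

"navdid" has last vowel 'i'. The stems whose last vowel is 'i' (bozbubwid → bozbubwad, malid → malad) change the last vowel to 'a'.
So navdid → navdad.

navdad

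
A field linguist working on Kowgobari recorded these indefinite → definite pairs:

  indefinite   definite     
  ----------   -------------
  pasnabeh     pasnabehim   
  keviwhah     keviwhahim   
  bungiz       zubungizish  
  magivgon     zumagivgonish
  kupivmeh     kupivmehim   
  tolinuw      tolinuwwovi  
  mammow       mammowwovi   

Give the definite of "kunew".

kunewwovi

mammow and magivgon both have last vowel 'o' yet inflect differently (mammowwovi, zumagivgonish), so the last vowel is not what conditions the rule; the final letter is.
"kunew" ends in -w. The stems ending in -w (mammow → mammowwovi, tolinuw → tolinuwwovi) double the final consonant and add -ovi.
The other patterns: stems ending in -h add -im; stems ending in -n or -z add zu- … -ish around the stem.
So kunew → kunewwovi.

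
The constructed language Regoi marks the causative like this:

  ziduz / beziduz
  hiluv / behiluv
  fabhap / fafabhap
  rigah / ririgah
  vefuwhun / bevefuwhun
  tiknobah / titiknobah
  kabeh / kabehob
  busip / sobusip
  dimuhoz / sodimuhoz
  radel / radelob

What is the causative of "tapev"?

tapevob

kabeh and tiknobah both end in -h yet inflect differently (kabehob, titiknobah), so the final letter is not what conditions the rule; the last vowel is.
"tapev" has last vowel 'e'. The stems whose last vowel is 'e' (kabeh → kabehob, radel → radelob) add -ob.
The other patterns: stems whose last vowel is 'u' add the prefix be-; stems whose last vowel is 'a' repeat the first consonant+vowel as a prefix; stems whose last vowel is 'i' or 'o' add the prefix so-.
So tapev → tapevob.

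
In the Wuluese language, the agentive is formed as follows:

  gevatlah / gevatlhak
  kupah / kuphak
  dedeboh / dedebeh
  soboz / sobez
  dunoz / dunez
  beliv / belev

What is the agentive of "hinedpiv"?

hinedpev

gevatlah and dedeboh both end in -h yet inflect differently (gevatlhak, dedebeh), so the final letter is not what conditions the rule; the last vowel is.
"hinedpiv" has last vowel 'i'. The one such stem in the data (beliv → belev) changes the last vowel to 'e' (as do dedeboh, soboz), so the same rule applies.
So hinedpiv → hinedpev.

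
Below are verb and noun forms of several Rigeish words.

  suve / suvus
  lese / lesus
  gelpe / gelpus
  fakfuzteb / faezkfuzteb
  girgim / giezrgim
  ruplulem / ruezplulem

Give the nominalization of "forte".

suve and fakfuzteb both have last vowel 'e' yet inflect differently (suvus, faezkfuzteb), so the last vowel is not what conditions the rule; the final letter is.
"forte" ends in -e. The stems ending in -e (suve → suvus, lese → lesus, gelpe → gelpus) drop the final letter and add -us.
The other pattern: stems ending in -b or -m insert -ez- after the first vowel.
So forte → fortus.

fortus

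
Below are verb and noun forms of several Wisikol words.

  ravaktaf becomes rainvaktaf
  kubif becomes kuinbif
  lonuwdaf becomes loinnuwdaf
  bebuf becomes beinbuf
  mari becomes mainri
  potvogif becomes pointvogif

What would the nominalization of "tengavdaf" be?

teinngavdaf

Every pair shown (ravaktaf → rainvaktaf, kubif → kuinbif, lonuwdaf → loinnuwdaf, …) follows the same rule: insert -in- after the first vowel.
So tengavdaf → teinngavdaf.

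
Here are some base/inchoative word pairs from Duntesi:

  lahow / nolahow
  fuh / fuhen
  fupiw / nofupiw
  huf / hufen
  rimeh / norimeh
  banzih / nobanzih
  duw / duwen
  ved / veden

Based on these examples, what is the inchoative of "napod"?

nonapod

duw and lahow both end in -w yet inflect differently (duwen, nolahow), so the final letter is not what conditions the rule; the number of vowels is.
"napod" has 2 vowels. The stems with 2 vowels (lahow → nolahow, banzih → nobanzih, rimeh → norimeh) add the prefix no-.
The other pattern: stems with 1 vowel add -en.
So napod → nonapod.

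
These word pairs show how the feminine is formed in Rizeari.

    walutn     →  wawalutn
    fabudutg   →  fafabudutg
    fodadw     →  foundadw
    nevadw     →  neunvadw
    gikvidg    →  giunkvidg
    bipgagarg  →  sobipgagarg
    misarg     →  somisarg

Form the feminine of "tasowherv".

sotasowherv

fabudutg and gikvidg both end in -g yet inflect differently (fafabudutg, giunkvidg), so the final letter is not what conditions the rule; the second-to-last letter is.
"tasowherv" has second-to-last letter 'r'. The stems whose second-to-last letter is 'r' (bipgagarg → sobipgagarg, misarg → somisarg) add the prefix so-.
The other patterns: stems whose second-to-last letter is 't' repeat the first consonant+vowel as a prefix; stems whose second-to-last letter is 'd' insert -un- after the first vowel.
So tasowherv → sotasowherv.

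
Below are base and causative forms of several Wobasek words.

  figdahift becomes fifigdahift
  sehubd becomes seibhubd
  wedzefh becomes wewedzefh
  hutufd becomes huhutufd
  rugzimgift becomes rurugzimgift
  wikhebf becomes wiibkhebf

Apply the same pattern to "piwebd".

piibwebd

hutufd and sehubd both end in -d yet inflect differently (huhutufd, seibhubd), so the final letter is not what conditions the rule; the second-to-last letter is.
"piwebd" has second-to-last letter 'b'. The stems whose second-to-last letter is 'b' (wikhebf → wiibkhebf, sehubd → seibhubd) insert -ib- after the first vowel.
The other pattern: stems whose second-to-last letter is 'f' repeat the first consonant+vowel as a prefix.
So piwebd → piibwebd.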